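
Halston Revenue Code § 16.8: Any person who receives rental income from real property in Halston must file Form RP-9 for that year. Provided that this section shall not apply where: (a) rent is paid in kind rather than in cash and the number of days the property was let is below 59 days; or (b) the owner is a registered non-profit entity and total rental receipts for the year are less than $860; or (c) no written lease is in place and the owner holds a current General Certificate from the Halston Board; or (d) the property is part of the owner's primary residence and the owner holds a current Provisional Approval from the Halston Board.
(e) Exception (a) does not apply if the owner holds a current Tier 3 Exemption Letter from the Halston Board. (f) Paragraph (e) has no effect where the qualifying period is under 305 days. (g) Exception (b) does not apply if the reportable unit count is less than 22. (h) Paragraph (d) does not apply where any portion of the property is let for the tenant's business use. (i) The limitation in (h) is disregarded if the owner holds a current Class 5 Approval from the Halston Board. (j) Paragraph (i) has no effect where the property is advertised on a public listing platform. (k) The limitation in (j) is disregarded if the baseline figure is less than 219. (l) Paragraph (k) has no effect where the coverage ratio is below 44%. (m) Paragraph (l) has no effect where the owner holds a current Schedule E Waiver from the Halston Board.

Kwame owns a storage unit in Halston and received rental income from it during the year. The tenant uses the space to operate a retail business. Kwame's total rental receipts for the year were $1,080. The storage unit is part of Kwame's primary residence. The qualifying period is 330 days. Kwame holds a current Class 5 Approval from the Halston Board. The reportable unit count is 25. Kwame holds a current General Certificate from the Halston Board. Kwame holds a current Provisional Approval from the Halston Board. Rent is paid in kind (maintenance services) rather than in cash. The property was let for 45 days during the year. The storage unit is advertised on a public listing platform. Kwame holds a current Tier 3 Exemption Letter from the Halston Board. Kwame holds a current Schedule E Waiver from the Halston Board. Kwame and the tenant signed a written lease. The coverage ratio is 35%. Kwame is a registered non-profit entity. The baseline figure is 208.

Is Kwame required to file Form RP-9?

Exception (a): rent is paid in kind; the number of days the property was let is 45 days, below the 59 days limit — every condition holds. But: (e) is triggered — a current Tier 3 Exemption Letter is held. (f), which would lift (e), is inapplicable — the qualifying period is 330 days, not under 305 days. (a) is therefore removed.
Exception (b) requires that total rental receipts for the year are less than $860; but total rental receipts for the year are $1,080, not less than $860, so (b) is unavailable.
Exception (c) does not apply: a written lease is in place.
Exception (d) is satisfied on its face — the storage unit is part of the primary residence; a current Provisional Approval is held. As to paragraphs (h)–(m): (h) would limit (d) — the space is let for business use — but (i) sets (h) aside: (i) applies — a current Class 5 Approval is held. (j) is triggered (the property is publicly advertised), but is itself disapplied by (k): (k) is engaged — the baseline figure is 208, less than the 219 limit. (l) would limit (k) — the coverage ratio is 35%, below the 44% limit — but (m) sets (l) aside: (m) operates — a current Schedule E Waiver is held. (d) remains available.

No — exception (d) applies; Kwame is not required to file Form RP-9.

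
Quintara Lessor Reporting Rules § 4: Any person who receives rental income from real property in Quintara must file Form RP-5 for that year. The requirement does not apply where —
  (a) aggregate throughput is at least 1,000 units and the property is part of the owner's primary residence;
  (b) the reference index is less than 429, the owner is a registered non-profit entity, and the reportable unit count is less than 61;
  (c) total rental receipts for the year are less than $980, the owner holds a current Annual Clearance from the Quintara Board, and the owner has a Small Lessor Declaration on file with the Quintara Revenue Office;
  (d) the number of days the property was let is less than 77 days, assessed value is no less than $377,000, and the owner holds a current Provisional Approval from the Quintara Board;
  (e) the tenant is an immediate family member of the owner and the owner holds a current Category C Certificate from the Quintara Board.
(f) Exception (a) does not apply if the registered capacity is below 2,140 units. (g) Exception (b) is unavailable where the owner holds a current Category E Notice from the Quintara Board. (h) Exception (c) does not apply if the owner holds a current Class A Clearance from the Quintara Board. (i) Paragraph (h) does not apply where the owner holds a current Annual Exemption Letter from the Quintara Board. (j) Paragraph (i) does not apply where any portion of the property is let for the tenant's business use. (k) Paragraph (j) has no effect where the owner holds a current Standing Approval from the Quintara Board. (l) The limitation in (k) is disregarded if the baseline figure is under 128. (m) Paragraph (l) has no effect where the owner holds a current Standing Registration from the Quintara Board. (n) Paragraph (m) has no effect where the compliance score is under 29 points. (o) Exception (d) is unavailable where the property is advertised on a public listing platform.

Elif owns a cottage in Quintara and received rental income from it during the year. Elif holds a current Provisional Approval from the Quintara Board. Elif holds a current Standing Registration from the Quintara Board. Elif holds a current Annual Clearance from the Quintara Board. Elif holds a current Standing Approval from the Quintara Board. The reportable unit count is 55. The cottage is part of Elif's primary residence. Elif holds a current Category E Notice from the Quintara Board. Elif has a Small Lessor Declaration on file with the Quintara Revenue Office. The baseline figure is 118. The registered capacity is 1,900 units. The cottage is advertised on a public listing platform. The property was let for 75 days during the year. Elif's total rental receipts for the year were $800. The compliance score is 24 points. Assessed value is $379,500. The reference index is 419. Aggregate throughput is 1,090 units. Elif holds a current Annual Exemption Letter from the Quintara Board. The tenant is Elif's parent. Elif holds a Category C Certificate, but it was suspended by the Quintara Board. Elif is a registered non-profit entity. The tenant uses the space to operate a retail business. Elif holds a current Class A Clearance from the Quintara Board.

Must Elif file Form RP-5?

Exception (a) is satisfied on its face — aggregate throughput is 1,090 units, meeting the 1,000 units threshold; the cottage is part of the primary residence. However, paragraph (f) must be considered: (f) applies — the registered capacity is 1,900 units, below the 2,140 units limit. Exception (a) does not apply.
Exception (b) is satisfied on its face — the reference index is 419, less than the 429 limit; Elif is a registered non-profit; the reportable unit count is 55, less than the 61 limit. But applying paragraph (g): (g) operates against (b): a current Category E Notice is held. (b) is therefore removed.
Exception (c): total rental receipts for the year are $800, less than the $980 limit; a current Annual Clearance is held; a Small Lessor Declaration is on file — every condition holds. However, paragraphs (h)–(n) must be considered: (h) operates against (c): a current Class A Clearance is held. (i) would limit (h) — a current Annual Exemption Letter is held — but (j) sets (i) aside: (j) is engaged — the space is let for business use. (k) would limit (j) — a current Standing Approval is held — but (l) sets (k) aside: (l) operates against (k): the baseline figure is 118, under the 128 limit. (m) would limit (l) — a current Standing Registration is held — but (n) sets (m) aside: (n) operates — the compliance score is 24 points, under the 29 points limit. (c) is therefore removed.
Exception (d): the number of days the property was let is 75 days, less than the 77 days limit; assessed value is $379,500, meeting the $377,000 threshold; a current Provisional Approval is held — every condition holds. But: (o) operates against (d): the property is publicly advertised. (d) is therefore removed.
Exception (e) fails — there is no Category C Certificate in force.
No exception applies. The general rule governs.

Yes — Elif must file Form RP-5.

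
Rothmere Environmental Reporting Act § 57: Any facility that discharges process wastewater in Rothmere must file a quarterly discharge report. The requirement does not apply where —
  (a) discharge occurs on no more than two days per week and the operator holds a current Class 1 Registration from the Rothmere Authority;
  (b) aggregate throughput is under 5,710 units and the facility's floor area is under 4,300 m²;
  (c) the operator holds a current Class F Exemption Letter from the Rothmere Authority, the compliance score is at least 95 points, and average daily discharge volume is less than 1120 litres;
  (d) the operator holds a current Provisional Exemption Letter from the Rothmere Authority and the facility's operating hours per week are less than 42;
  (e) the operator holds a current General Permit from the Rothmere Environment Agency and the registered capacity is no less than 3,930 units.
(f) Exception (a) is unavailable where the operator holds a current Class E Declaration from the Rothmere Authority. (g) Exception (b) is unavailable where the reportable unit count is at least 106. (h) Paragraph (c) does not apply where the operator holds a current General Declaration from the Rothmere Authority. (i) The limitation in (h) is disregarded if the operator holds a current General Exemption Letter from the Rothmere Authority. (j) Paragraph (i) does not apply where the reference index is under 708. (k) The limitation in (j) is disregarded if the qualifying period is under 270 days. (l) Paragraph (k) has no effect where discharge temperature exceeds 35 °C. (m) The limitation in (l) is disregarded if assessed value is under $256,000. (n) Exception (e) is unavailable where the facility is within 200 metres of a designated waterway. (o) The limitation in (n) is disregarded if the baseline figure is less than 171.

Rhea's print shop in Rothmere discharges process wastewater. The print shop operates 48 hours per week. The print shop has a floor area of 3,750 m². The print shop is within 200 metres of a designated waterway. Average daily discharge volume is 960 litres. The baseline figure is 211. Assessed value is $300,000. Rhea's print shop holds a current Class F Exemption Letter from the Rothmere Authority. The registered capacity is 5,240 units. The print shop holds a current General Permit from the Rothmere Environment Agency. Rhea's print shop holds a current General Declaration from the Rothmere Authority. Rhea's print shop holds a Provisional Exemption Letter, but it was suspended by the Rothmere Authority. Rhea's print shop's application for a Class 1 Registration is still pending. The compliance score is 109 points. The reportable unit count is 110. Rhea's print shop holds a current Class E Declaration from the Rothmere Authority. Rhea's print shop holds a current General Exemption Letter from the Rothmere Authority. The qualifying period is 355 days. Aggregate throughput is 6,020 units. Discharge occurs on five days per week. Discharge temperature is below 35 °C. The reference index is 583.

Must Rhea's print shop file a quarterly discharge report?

Yes — Rhea's print shop must file a quarterly discharge report.

Exception (a) fails — discharge occurs on five days per week.
Exception (b) does not apply: aggregate throughput is 6,020 units, not under 5,710 units.
Exception (c)'s conditions are all satisfied: a current Class F Exemption Letter is held; the compliance score is 109 points, meeting the 95 points threshold; average daily discharge volume is 960 litres, less than the 1120 litres limit. But applying paragraphs (h)–(m): (h) operates against (c): a current General Declaration is held. (i) would limit (h) — a current General Exemption Letter is held — but (j) sets (i) aside: (j) operates against (i): the reference index is 583, under the 708 limit. (k), which would lift (j), does not operate here — the qualifying period is 355 days, not under 270 days. Exception (c) does not apply.
Exception (d) requires that the operator holds a current Provisional Exemption Letter from the Rothmere Authority; but no current Provisional Exemption Letter is held, so (d) is unavailable.
Exception (e): a current General Permit is held; the registered capacity is 5,240 units, meeting the 3,930 units threshold — every condition holds. Turning to paragraphs (n)–(o): (n) operates against (e): the print shop is within 200 m of a designated waterway. (o) is not triggered (the baseline figure is 211, not less than 171), so (n) stands. So (e) is unavailable.
Every exception is unavailable, so the rule governs.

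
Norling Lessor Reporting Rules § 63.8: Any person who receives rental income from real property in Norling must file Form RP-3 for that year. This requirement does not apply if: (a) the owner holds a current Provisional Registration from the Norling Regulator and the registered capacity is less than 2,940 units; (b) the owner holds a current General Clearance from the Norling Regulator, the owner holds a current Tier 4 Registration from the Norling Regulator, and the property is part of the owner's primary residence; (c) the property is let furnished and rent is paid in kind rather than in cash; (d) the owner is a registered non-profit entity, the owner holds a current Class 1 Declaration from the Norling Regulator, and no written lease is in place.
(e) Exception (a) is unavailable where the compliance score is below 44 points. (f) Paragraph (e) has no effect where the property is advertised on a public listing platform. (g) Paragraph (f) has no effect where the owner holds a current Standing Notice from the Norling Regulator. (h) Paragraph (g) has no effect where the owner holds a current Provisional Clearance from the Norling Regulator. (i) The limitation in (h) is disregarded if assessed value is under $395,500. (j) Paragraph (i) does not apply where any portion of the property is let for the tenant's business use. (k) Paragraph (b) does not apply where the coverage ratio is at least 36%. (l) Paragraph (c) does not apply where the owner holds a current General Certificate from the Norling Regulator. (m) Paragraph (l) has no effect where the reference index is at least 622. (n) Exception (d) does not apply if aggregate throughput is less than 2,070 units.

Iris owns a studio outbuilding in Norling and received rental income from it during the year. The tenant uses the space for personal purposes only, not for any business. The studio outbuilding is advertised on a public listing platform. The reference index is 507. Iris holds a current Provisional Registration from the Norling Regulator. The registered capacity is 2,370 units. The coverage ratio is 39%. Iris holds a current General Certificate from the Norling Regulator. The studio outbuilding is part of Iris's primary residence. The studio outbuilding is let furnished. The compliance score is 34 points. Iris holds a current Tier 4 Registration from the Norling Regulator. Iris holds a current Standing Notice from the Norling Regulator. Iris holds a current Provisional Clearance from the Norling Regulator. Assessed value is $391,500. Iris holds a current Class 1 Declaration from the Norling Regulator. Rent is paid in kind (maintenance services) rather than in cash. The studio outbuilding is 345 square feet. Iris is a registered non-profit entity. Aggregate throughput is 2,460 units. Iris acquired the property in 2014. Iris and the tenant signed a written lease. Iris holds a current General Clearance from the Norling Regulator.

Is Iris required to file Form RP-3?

All of (a)'s requirements are met (a current Provisional Registration is held; the registered capacity is 2,370 units, less than the 2,940 units limit). Turning to paragraphs (e)–(j): (e) operates against (a): the compliance score is 34 points, below the 44 points limit. (f) is engaged (the property is publicly advertised), but is itself disapplied by (g): (g) operates against (f): a current Standing Notice is held. (h) would limit (g) — a current Provisional Clearance is held — but (i) sets (h) aside: (i) applies — assessed value is $391,500, under the $395,500 limit. (j) is not triggered (the space is used for personal purposes only), so (i) stands. (a) is therefore removed.
Exception (b): a current General Clearance is held; a current Tier 4 Registration is held; the studio outbuilding is part of the primary residence — every condition holds. However, paragraph (k) must be considered: (k) operates — the coverage ratio is 39%, meeting the 36% threshold. (b) is therefore removed.
Exception (c): the property is let furnished; rent is paid in kind — every condition holds. However, paragraphs (l)–(m) must be considered: (l) is triggered — a current General Certificate is held. (m) is not engaged (the reference index is 507, short of 622), so (l) stands. So (c) is unavailable.
Exception (d) fails — a written lease is in place.
No exception applies. The general rule governs.

Yes — Iris must file Form RP-3.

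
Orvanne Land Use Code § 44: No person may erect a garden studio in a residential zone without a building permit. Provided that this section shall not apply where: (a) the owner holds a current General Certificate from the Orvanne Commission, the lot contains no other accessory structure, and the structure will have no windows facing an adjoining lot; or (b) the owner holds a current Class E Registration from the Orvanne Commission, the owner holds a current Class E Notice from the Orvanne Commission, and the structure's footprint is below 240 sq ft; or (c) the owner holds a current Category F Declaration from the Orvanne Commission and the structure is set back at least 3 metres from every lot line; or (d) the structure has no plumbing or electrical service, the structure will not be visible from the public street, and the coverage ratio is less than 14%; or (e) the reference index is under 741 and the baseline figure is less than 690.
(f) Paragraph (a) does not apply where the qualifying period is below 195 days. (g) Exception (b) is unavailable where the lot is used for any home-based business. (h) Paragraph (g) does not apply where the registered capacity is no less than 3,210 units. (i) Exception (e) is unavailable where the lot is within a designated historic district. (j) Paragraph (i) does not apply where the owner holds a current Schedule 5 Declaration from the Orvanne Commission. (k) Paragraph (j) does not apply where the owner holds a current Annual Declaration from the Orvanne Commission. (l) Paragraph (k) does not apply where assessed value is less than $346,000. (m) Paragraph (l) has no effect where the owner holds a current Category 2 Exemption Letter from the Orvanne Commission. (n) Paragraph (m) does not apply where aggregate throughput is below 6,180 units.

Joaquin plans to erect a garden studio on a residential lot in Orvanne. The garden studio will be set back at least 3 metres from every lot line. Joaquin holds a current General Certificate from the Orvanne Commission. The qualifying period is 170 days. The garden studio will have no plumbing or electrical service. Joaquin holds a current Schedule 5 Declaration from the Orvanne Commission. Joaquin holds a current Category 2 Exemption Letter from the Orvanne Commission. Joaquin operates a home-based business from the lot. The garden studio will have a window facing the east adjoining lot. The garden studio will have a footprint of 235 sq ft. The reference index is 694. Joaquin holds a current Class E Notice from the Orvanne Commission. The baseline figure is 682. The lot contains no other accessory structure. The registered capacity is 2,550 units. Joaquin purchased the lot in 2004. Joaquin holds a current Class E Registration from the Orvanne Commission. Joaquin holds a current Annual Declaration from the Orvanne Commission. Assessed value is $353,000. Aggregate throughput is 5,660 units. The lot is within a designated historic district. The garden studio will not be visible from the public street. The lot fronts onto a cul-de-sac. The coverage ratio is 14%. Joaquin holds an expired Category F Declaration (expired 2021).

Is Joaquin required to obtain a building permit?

Exception (a) does not apply: a window faces an adjoining lot.
Exception (b): a current Class E Registration is held; a current Class E Notice is held; the structure's footprint is 235 sq ft, below the 240 sq ft limit — every condition holds. Turning to paragraphs (g)–(h): (g) is triggered — a home-based business operates on the lot. (h), which would lift (g), is not engaged — the registered capacity is 2,550 units, short of 3,210 units. So (b) is unavailable.
Exception (c) does not apply: there is no Category F Declaration in force.
Exception (d) requires that the coverage ratio is less than 14%; but the coverage ratio is 14%, not less than 14%, so (d) is unavailable.
Exception (e): the reference index is 694, under the 741 limit; the baseline figure is 682, less than the 690 limit — every condition holds. Turning to paragraphs (i)–(n): (i) is engaged — the lot is in a historic district. (j) would limit (i) — a current Schedule 5 Declaration is held — but (k) sets (j) aside: (k) operates — a current Annual Declaration is held. (l), which would lift (k), is not engaged — assessed value is $353,000, not less than $346,000. So (e) is unavailable.
No exception is made out. Joaquin falls within the general rule.

Yes — Joaquin must obtain a building permit.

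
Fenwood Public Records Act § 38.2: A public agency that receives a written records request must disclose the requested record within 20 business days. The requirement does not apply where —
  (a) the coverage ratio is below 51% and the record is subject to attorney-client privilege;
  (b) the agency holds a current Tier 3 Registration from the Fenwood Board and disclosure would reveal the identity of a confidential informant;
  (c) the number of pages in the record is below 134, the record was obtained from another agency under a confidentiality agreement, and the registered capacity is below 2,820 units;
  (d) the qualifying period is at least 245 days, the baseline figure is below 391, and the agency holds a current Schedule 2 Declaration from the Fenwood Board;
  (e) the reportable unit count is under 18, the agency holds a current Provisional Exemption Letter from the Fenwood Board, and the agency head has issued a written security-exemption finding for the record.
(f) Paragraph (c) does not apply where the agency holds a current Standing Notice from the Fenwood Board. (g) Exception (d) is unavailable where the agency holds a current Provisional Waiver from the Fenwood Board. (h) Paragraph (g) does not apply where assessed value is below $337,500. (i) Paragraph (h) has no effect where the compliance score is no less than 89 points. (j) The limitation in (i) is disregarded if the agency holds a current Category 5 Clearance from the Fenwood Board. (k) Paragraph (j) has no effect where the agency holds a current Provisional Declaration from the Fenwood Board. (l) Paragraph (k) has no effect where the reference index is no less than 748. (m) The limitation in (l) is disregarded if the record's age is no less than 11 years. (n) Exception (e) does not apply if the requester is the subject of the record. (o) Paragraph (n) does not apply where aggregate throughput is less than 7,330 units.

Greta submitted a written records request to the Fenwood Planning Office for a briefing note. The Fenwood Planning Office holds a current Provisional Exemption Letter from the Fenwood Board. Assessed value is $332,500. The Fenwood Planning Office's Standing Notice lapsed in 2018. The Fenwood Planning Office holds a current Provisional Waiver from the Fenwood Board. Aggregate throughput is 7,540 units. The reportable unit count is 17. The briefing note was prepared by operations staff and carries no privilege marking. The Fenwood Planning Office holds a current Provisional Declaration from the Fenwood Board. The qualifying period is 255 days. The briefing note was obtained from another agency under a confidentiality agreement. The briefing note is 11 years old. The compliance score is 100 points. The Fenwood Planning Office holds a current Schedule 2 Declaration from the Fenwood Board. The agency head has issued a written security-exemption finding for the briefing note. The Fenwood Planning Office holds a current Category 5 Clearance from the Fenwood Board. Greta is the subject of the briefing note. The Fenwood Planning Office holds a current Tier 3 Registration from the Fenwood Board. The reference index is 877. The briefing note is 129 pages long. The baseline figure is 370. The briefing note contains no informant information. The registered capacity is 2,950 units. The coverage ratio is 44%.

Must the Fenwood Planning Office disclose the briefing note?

Yes — the Fenwood Planning Office must disclose the briefing note.

Exception (a) fails — the briefing note carries no privilege marking.
Exception (b) requires that disclosure would reveal the identity of a confidential informant; but the briefing note contains no informant information, so (b) is unavailable.
Exception (c) does not apply: the registered capacity is 2,950 units, not below 2,820 units.
Exception (d): the qualifying period is 255 days, meeting the 245 days threshold; the baseline figure is 370, below the 391 limit; a current Schedule 2 Declaration is held — every condition holds. But applying paragraphs (g)–(m): (g) operates against (d): a current Provisional Waiver is held. (h) operates (assessed value is $332,500, below the $337,500 limit), but is itself disapplied by (i): (i) operates — the compliance score is 100 points, meeting the 89 points threshold. (j) operates (a current Category 5 Clearance is held), but is overridden by (k): (k) is triggered — a current Provisional Declaration is held. (l) is triggered (the reference index is 877, meeting the 748 threshold), but is itself disapplied by (m): (m) applies — the record's age is 11 years, meeting the 11 years threshold. Exception (d) does not apply.
Exception (e)'s conditions are all satisfied: the reportable unit count is 17, under the 18 limit; a current Provisional Exemption Letter is held; a written security-exemption finding has been issued. However, paragraphs (n)–(o) must be considered: (n) operates against (e): Greta is the subject of the briefing note. (o) is not triggered (aggregate throughput is 7,540 units, not less than 7,330 units), so (n) stands. Exception (e) does not apply.
No exception applies. The general rule governs.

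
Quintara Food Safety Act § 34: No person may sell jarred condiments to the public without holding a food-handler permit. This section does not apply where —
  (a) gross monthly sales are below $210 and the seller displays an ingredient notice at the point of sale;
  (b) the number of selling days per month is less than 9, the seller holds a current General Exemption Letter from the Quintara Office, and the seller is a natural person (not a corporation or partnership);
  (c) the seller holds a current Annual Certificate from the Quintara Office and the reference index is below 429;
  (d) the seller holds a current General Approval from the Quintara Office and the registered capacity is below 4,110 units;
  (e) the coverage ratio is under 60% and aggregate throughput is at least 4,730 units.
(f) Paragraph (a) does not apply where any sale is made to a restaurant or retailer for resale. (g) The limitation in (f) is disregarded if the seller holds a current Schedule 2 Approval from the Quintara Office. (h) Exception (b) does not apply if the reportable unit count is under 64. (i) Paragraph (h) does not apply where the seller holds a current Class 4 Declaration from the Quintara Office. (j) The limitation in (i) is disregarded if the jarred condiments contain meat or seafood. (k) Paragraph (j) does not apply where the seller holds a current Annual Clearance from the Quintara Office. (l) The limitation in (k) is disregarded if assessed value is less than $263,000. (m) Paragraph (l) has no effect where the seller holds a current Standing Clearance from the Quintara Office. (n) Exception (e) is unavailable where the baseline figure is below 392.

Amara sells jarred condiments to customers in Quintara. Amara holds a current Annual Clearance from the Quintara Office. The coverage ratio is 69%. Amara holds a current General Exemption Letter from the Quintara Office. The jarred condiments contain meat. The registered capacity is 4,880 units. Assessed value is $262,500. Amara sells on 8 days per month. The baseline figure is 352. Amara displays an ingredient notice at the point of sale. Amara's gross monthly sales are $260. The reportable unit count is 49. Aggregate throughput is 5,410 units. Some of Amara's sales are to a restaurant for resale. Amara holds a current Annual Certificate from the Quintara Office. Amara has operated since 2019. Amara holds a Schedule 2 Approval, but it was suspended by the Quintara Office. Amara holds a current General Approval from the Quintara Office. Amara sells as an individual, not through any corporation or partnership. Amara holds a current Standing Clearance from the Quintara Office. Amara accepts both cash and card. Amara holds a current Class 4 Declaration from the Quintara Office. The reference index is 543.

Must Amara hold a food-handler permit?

Exception (a) fails — gross monthly sales are $260, not below $210.
All of (b)'s requirements are met (the number of selling days per month is 8, less than the 9 limit; a current General Exemption Letter is held; the seller is a natural person). As to paragraphs (h)–(m): (h) is triggered (the reportable unit count is 49, under the 64 limit), but is set aside by (i): (i) applies — a current Class 4 Declaration is held. (j) is triggered (the jarred condiments contain meat), but yields to (k): (k) is engaged — a current Annual Clearance is held. (l) applies (assessed value is $262,500, less than the $263,000 limit), but is itself disapplied by (m): (m) applies — a current Standing Clearance is held. So (b) applies.
Exception (c) fails — the reference index is 543, not below 429.
Exception (d) does not apply: the registered capacity is 4,880 units, not below 4,110 units.
Exception (e) fails — the coverage ratio is 69%, not under 60%.

No — exception (b) applies; Amara is not required to hold a food-handler permit.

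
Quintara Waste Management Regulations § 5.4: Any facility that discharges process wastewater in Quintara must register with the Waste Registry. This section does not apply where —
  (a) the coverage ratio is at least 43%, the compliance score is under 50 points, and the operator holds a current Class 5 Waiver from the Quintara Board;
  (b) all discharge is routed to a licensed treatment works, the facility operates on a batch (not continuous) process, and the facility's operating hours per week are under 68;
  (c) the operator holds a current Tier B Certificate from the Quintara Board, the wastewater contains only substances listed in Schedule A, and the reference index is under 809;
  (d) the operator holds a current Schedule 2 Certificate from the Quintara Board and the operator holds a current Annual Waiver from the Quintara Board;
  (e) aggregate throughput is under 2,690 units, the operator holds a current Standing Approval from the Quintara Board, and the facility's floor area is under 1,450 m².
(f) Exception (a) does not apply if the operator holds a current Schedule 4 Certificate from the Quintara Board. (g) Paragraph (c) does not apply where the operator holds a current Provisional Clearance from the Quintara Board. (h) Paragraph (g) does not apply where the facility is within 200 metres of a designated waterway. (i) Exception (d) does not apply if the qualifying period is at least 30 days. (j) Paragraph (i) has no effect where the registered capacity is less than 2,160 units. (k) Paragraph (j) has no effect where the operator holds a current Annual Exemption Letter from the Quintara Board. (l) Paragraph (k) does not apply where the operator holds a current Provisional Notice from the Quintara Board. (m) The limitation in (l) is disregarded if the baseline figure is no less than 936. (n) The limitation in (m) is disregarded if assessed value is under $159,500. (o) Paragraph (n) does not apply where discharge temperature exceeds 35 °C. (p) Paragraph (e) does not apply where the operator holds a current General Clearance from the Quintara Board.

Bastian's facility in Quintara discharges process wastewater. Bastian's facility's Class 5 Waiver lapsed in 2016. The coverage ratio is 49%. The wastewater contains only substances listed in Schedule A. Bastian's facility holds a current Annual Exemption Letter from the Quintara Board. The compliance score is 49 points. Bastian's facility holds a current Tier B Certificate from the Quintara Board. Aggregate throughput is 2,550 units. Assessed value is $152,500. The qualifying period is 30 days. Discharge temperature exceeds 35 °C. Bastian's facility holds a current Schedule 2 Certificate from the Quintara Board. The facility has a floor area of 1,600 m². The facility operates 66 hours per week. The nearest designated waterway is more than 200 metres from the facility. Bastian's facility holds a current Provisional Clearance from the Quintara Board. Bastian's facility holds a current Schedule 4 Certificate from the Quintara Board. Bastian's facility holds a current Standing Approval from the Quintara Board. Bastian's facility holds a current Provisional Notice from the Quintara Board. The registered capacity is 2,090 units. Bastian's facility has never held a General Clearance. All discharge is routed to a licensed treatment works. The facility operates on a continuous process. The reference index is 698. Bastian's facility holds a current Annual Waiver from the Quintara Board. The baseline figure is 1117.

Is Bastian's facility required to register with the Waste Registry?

Yes — Bastian's facility must register with the Waste Registry.

Exception (a) does not apply: there is no Class 5 Waiver in force.
Exception (b) does not apply: the facility operates on a continuous process.
Exception (c) is satisfied on its face — a current Tier B Certificate is held; the wastewater is Schedule-A-only; the reference index is 698, under the 809 limit. But applying paragraphs (g)–(h): (g) operates against (c): a current Provisional Clearance is held. (h), which would lift (g), is inapplicable — the facility is more than 200 m from any designated waterway. So (c) is unavailable.
All of (d)'s requirements are met (a current Schedule 2 Certificate is held; a current Annual Waiver is held). However, paragraphs (i)–(o) must be considered: (i) operates against (d): the qualifying period is 30 days, meeting the 30 days threshold. (j) applies (the registered capacity is 2,090 units, less than the 2,160 units limit), but is set aside by (k): (k) applies — a current Annual Exemption Letter is held. (l) would limit (k) — a current Provisional Notice is held — but (m) sets (l) aside: (m) is engaged — the baseline figure is 1,117, meeting the 936 threshold. (n) would limit (m) — assessed value is $152,500, under the $159,500 limit — but (o) sets (n) aside: (o) is triggered — discharge temperature exceeds 35 °C. So (d) is unavailable.
Exception (e) does not apply: the facility's floor area is 1,600 m², not under 1,450 m².
No exception displaces § 5.4.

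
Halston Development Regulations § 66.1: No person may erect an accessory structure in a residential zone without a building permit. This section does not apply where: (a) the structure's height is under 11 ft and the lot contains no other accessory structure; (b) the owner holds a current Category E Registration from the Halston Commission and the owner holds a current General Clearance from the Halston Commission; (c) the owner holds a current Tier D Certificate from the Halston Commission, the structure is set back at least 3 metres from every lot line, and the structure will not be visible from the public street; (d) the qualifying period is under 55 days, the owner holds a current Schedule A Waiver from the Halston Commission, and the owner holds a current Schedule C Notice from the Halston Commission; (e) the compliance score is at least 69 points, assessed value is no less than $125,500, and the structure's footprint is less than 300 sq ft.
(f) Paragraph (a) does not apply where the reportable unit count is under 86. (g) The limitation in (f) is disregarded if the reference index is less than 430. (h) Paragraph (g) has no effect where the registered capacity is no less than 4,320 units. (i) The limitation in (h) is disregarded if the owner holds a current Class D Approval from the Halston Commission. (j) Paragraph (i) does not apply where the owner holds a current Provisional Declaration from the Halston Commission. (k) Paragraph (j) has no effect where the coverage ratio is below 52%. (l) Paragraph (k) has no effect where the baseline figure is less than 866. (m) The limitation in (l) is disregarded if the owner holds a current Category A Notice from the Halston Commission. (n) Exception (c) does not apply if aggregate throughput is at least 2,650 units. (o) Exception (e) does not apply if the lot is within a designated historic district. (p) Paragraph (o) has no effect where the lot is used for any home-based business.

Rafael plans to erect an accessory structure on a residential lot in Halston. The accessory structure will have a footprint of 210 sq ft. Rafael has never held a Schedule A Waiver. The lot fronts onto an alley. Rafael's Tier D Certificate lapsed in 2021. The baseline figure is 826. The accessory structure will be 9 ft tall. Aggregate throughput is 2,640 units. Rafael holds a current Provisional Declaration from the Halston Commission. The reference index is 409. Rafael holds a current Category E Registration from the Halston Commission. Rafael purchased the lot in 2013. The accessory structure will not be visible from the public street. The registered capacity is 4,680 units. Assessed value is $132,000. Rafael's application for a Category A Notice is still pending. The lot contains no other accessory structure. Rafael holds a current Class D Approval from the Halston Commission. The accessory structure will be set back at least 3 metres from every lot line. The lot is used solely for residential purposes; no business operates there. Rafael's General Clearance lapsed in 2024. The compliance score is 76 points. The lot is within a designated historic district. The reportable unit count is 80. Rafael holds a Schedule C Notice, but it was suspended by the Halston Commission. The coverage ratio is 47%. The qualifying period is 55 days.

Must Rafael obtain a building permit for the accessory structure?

Exception (a): the structure's height is 9 ft, under the 11 ft limit; the lot has no other accessory structure — every condition holds. But: (f) operates — the reportable unit count is 80, under the 86 limit. (g) would limit (f) — the reference index is 409, less than the 430 limit — but (h) sets (g) aside: (h) operates against (g): the registered capacity is 4,680 units, meeting the 4,320 units threshold. (i) would limit (h) — a current Class D Approval is held — but (j) sets (i) aside: (j) operates against (i): a current Provisional Declaration is held. (k) would limit (j) — the coverage ratio is 47%, below the 52% limit — but (l) sets (k) aside: (l) is triggered — the baseline figure is 826, less than the 866 limit. (m), which would lift (l), is inapplicable — the Category A Notice is not current. Exception (a) does not apply.
Exception (b) requires that the owner holds a current General Clearance from the Halston Commission; but no current General Clearance is held, so (b) is unavailable.
Exception (c) requires that the owner holds a current Tier D Certificate from the Halston Commission; but the Tier D Certificate is not current, so (c) is unavailable.
Exception (d) fails — the qualifying period is 55 days, not under 55 days.
All of (e)'s requirements are met (the compliance score is 76 points, meeting the 69 points threshold; assessed value is $132,000, meeting the $125,500 threshold; the structure's footprint is 210 sq ft, less than the 300 sq ft limit). But applying paragraphs (o)–(p): (o) is engaged — the lot is in a historic district. (p) does not operate here (the lot is solely residential), so (o) stands. (e) is therefore removed.
No exception is made out. Rafael falls within the general rule.

Yes — Rafael must obtain a building permit.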